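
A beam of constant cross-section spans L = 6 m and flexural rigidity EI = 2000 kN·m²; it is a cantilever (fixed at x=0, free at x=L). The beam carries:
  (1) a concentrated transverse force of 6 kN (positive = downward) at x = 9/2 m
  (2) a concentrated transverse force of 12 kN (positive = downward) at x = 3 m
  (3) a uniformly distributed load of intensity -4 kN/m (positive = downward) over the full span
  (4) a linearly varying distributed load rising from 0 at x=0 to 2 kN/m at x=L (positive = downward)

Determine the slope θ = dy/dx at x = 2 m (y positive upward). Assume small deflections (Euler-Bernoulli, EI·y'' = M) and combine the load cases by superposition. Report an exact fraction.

θ(2) = -14/1125 rad

Load 1 — point force P=6 kN at a=9/2 m (b=L-a=3/2):
  θ_1 = -Px(2a-x)/(2EI)  [x≤a] = -6·2·(2·(9/2)-2)/(2·2000) = -21/1000 rad
Load 2 — point force P=12 kN at a=3 m (b=L-a=3):
  θ_2 = -Px(2a-x)/(2EI)  [x≤a] = -12·2·(2·3-2)/(2·2000) = -3/125 rad
Load 3 — uniform load w=-4 kN/m over full span:
  θ_3 = -wx(x²-3Lx+3L²)/(6EI) = -(-4)·2·(2²-3·6·2+3·6²)/(6·2000) = 19/375 rad
Load 4 — triangular load w₀=2 kN/m (0→w₀ over full span):
  θ_4 = (w₀Lx²/4-w₀L²x/3-w₀x⁴/(24L))/EI = (2·6·2²/4-2·6²·2/3-2·2⁴/(24·6))/2000 = -163/9000 rad
Superposition: θ = Σ θ_i = -14/1125 rad ≈ -0.012444 rad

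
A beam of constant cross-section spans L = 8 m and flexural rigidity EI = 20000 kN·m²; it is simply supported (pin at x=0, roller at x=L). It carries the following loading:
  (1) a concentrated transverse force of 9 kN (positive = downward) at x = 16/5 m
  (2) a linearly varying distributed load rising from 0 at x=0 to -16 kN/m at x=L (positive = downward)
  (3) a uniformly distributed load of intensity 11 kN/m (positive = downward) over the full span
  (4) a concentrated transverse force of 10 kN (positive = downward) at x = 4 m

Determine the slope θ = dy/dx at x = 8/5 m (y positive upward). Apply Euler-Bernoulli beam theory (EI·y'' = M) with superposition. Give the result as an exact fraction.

Load 1 — point force P=9 kN at a=16/5 m (b=L-a=24/5):
  θ_1 = -Pb(L²-b²-3x²)/(6LEI)  [x≤a] = -9·(24/5)·(8²-(24/5)²-3·(8/5)²)/(6·8·20000) = -117/78125 rad
Load 2 — triangular load w₀=-16 kN/m (0→w₀ over full span):
  θ_2 = -w₀(7L⁴-30L²x²+15x⁴)/(360LEI) = -(-16)·(7·8⁴-30·8²·(8/5)²+15·(8/5)⁴)/(360·8·20000) = 23296/3515625 rad
Load 3 — uniform load w=11 kN/m over full span:
  θ_3 = -w(L³-6Lx²+4x³)/(24EI) = -11·(8³-6·8·(8/5)²+4·(8/5)³)/(24·20000) = -726/78125 rad
Load 4 — point force P=10 kN at a=4 m (b=L-a=4):
  θ_4 = -Pb(L²-b²-3x²)/(6LEI)  [x≤a] = -10·4·(8²-4²-3·(8/5)²)/(6·8·20000) = -21/12500 rad
Superposition: θ = Σ θ_i = -82181/14062500 rad ≈ -0.005844 rad

θ(8/5) = -82181/14062500 rad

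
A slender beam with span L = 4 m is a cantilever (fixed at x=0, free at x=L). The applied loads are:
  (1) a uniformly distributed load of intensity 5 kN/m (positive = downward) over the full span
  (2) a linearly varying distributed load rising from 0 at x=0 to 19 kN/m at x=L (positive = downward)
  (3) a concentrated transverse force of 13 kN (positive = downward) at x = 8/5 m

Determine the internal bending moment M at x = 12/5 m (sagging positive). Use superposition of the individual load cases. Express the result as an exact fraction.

Load 1 — uniform load w=5 kN/m over full span:
  M_1 = -w(L-x)²/2 = -5·(4-(12/5))²/2 = -32/5 kN·m
Load 2 — triangular load w₀=19 kN/m (0→w₀ over full span):
  M_2 = w₀Lx/2 - w₀L²/3 - w₀x³/(6L) = 19·4·(12/5)/2 - 19·4²/3 - 19·(12/5)³/(6·4) = -7904/375 kN·m
Load 3 — point force P=13 kN at a=8/5 m (b=L-a=12/5):
  M_3 = 0  [x>a] = 0 kN·m
Superposition: M = Σ M_i = -10304/375 kN·m ≈ -27.477333 kN·m

M(12/5) = -10304/375 kN·m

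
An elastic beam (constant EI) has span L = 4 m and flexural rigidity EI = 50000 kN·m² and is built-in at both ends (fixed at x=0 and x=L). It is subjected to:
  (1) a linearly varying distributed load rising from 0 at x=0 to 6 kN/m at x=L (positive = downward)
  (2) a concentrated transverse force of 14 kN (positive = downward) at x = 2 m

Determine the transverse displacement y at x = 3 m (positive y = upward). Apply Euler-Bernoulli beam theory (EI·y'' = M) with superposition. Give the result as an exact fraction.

Load 1 — triangular load w₀=6 kN/m (0→w₀ over full span):
  y_1 = -w₀x²(L-x)²(x+2L)/(120LEI) = -6·3²·(4-3)²·(3+2·4)/(120·4·50000) = -99/4000000 m
Load 2 — point force P=14 kN at a=2 m (b=L-a=2):
  y_2 = -Pa²(L-x)²(3bL-(3b+a)(L-x))/(6L³EI)  [x>a] = -14·2²·(4-3)²·(3·2·4-(3·2+2)·(4-3))/(6·4³·50000) = -7/150000 m
Superposition: y = Σ y_i = -857/12000000 m ≈ -0.000071 m

y(3) = -857/12000000 m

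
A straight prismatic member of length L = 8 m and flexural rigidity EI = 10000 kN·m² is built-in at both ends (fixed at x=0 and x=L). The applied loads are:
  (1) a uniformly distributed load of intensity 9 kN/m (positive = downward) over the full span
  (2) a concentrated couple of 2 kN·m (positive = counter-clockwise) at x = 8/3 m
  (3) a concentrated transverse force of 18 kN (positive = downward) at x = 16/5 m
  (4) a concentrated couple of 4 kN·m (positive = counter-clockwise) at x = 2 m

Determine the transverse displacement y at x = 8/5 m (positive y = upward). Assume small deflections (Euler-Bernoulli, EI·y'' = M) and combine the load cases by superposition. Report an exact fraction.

y(8/5) = -990167/175781250 m

Load 1 — uniform load w=9 kN/m over full span:
  y_1 = -wx²(L-x)²/(24EI) = -9·(8/5)²·(8-(8/5))²/(24·10000) = -1536/390625 m
Load 2 — applied couple M₀=2 kN·m at a=8/3 m (b=L-a=16/3):
  y_2 = (R_Ax³/6 - M_Ax²/2)/EI  [x≤a] with R_A=1/3, M_A=0 = ((1/3)·(8/5)³/6 - 0·(8/5)²/2)/10000 = 16/703125 m
Load 3 — point force P=18 kN at a=16/5 m (b=L-a=24/5):
  y_3 = -Pb²x²(3aL-(3a+b)x)/(6L³EI)  [x≤a] = -18·(24/5)²·(8/5)²·(3·(16/5)·8-(3·(16/5)+(24/5))·(8/5))/(6·8³·10000) = -18144/9765625 m
Load 4 — applied couple M₀=4 kN·m at a=2 m (b=L-a=6):
  y_4 = (R_Ax³/6 - M_Ax²/2)/EI  [x≤a] with R_A=9/16, M_A=-3/4 = ((9/16)·(8/5)³/6 - (-3/4)·(8/5)²/2)/10000 = 21/156250 m
Superposition: y = Σ y_i = -990167/175781250 m ≈ -0.005633 m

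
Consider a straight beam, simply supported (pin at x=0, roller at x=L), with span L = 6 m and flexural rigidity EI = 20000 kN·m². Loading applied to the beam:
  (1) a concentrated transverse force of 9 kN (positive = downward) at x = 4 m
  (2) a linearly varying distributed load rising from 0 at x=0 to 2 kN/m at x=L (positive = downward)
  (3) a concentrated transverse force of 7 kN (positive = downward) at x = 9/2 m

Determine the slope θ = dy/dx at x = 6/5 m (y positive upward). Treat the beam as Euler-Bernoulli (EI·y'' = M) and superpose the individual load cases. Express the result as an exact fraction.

θ(6/5) = -588251/400000000 rad

Load 1 — point force P=9 kN at a=4 m (b=L-a=2):
  θ_1 = -Pb(L²-b²-3x²)/(6LEI)  [x≤a] = -9·2·(6²-2²-3·(6/5)²)/(6·6·20000) = -173/250000 rad
Load 2 — triangular load w₀=2 kN/m (0→w₀ over full span):
  θ_2 = -w₀(7L⁴-30L²x²+15x⁴)/(360LEI) = -2·(7·6⁴-30·6²·(6/5)²+15·(6/5)⁴)/(360·6·20000) = -273/781250 rad
Load 3 — point force P=7 kN at a=9/2 m (b=L-a=3/2):
  θ_3 = -Pb(L²-b²-3x²)/(6LEI)  [x≤a] = -7·(3/2)·(6²-(3/2)²-3·(6/5)²)/(6·6·20000) = -6867/16000000 rad
Superposition: θ = Σ θ_i = -588251/400000000 rad ≈ -0.001471 rad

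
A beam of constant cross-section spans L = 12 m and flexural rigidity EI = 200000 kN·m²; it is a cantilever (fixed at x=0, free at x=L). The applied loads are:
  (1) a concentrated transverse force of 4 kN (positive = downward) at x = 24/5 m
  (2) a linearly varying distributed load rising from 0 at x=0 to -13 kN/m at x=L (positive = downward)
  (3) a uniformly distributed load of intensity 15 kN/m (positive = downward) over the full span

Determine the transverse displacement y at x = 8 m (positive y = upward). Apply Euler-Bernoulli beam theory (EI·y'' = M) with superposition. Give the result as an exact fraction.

Load 1 — point force P=4 kN at a=24/5 m (b=L-a=36/5):
  y_1 = -Pa²(3x-a)/(6EI)  [x>a] = -4·(24/5)²·(3·8-(24/5))/(6·200000) = -576/390625 m
Load 2 — triangular load w₀=-13 kN/m (0→w₀ over full span):
  y_2 = (w₀Lx³/12-w₀L²x²/6-w₀x⁵/(120L))/EI = ((-13)·12·8³/12-(-13)·12²·8²/6-(-13)·8⁵/(120·12))/200000 = 9568/140625 m
Load 3 — uniform load w=15 kN/m over full span:
  y_3 = -wx²(x²-4Lx+6L²)/(24EI) = -15·8²·(8²-4·12·8+6·12²)/(24·200000) = -68/625 m
Superposition: y = Σ y_i = -148484/3515625 m ≈ -0.042235 m

y(8) = -148484/3515625 m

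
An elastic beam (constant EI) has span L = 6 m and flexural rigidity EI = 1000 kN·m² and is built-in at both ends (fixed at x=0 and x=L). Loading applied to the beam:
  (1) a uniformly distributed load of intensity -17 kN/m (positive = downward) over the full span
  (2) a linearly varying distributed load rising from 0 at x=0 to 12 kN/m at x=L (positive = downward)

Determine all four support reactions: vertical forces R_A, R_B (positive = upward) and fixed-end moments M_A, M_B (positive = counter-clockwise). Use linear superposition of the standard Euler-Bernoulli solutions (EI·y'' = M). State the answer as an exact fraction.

R_A = -201/5 kN, M_A = -183/5 kN·m, R_B = -129/5 kN, M_B = 147/5 kN·m

Load 1 — uniform load w=-17 kN/m over full span:
  R_A = wL/2 = (-17)·6/2 = -51 kN
  M_A = wL²/12 = (-17)·6²/12 = -51 kN·m
  R_B = wL/2 = (-17)·6/2 = -51 kN
  M_B = -wL²/12 = -(-17)·6²/12 = 51 kN·m
Load 2 — triangular load w₀=12 kN/m (0→w₀ over full span):
  R_A = 3w₀L/20 = 3·12·6/20 = 54/5 kN
  M_A = w₀L²/30 = 12·6²/30 = 72/5 kN·m
  R_B = 7w₀L/20 = 7·12·6/20 = 126/5 kN
  M_B = -w₀L²/20 = -12·6²/20 = -108/5 kN·m
Superposition: R_A = -201/5 kN, M_A = -183/5 kN·m, R_B = -129/5 kN, M_B = 147/5 kN·m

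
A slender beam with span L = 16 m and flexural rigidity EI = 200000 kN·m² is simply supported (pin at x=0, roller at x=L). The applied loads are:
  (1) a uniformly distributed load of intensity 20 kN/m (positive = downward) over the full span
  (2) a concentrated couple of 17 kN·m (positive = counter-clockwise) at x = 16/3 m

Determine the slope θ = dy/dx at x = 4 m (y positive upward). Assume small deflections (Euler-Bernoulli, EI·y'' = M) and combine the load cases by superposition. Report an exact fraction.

θ(4) = -8363/720000 rad

Load 1 — uniform load w=20 kN/m over full span:
  θ_1 = -w(L³-6Lx²+4x³)/(24EI) = -20·(16³-6·16·4²+4·4³)/(24·200000) = -22/1875 rad
Load 2 — applied couple M₀=17 kN·m at a=16/3 m (b=L-a=32/3):
  θ_2 = (M₀x²/(2L)+C₁)/EI  [x≤a] with C₁=M₀(3b²-L²)/(6L)=136/9 = (17·4²/(2·16)+(136/9))/200000 = 17/144000 rad
Superposition: θ = Σ θ_i = -8363/720000 rad ≈ -0.011615 rad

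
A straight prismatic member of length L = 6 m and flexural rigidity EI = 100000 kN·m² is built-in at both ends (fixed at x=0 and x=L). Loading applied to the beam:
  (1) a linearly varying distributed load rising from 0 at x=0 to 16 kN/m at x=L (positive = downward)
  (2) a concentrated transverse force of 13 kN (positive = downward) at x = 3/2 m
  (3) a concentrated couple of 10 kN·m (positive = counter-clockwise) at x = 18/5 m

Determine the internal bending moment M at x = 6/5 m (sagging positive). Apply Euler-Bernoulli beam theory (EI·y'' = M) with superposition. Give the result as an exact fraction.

Load 1 — triangular load w₀=16 kN/m (0→w₀ over full span):
  M_1 = 3w₀Lx/20 - w₀L²/30 - w₀x³/(6L) = 3·16·6·(6/5)/20 - 16·6²/30 - 16·(6/5)³/(6·6) = -336/125 kN·m
Load 2 — point force P=13 kN at a=3/2 m (b=L-a=9/2):
  M_2 = Pb²(3a+b)x/L³ - Pab²/L²  [x≤a] = 13·(9/2)²·(3·(3/2)+(9/2))·(6/5)/6³ - 13·(3/2)·(9/2)²/6² = 351/160 kN·m
Load 3 — applied couple M₀=10 kN·m at a=18/5 m (b=L-a=12/5):
  M_3 = R_Ax - M_A  [x≤a] with R_A=12/5, M_A=16/5 = (12/5)·(6/5) - (16/5) = -8/25 kN·m
Superposition: M = Σ M_i = -3257/4000 kN·m ≈ -0.814250 kN·m

M(6/5) = -3257/4000 kN·m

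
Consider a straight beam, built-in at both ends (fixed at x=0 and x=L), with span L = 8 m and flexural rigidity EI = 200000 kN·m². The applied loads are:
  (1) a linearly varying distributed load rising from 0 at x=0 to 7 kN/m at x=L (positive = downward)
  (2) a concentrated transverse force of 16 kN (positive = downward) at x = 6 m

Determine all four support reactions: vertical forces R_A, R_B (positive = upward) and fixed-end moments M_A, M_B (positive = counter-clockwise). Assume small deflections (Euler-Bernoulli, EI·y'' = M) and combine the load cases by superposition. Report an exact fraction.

Load 1 — triangular load w₀=7 kN/m (0→w₀ over full span):
  R_A = 3w₀L/20 = 3·7·8/20 = 42/5 kN
  M_A = w₀L²/30 = 7·8²/30 = 224/15 kN·m
  R_B = 7w₀L/20 = 7·7·8/20 = 98/5 kN
  M_B = -w₀L²/20 = -7·8²/20 = -112/5 kN·m
Load 2 — point force P=16 kN at a=6 m (b=L-a=2):
  R_A = Pb²(3a+b)/L³ = 16·2²·(3·6+2)/8³ = 5/2 kN
  M_A = Pab²/L² = 16·6·2²/8² = 6 kN·m
  R_B = Pa²(a+3b)/L³ = 16·6²·(6+3·2)/8³ = 27/2 kN
  M_B = -Pa²b/L² = -16·6²·2/8² = -18 kN·m
Superposition: R_A = 109/10 kN, M_A = 314/15 kN·m, R_B = 331/10 kN, M_B = -202/5 kN·m

R_A = 109/10 kN, M_A = 314/15 kN·m, R_B = 331/10 kN, M_B = -202/5 kN·m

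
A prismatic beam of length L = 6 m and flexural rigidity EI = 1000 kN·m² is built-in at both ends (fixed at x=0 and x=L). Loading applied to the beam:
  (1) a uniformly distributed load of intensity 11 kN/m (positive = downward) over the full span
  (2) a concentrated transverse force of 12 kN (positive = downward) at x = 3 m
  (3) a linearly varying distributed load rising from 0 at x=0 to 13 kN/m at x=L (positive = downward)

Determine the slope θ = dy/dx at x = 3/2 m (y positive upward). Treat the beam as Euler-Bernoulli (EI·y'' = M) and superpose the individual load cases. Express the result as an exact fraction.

Load 1 — uniform load w=11 kN/m over full span:
  θ_1 = -wx(L-x)(L-2x)/(12EI) = -11·(3/2)·(6-(3/2))·(6-2·(3/2))/(12·1000) = -297/16000 rad
Load 2 — point force P=12 kN at a=3 m (b=L-a=3):
  θ_2 = -Pb²x(2aL-(3a+b)x)/(2L³EI)  [x≤a] = -12·3²·(3/2)·(2·3·6-(3·3+3)·(3/2))/(2·6³·1000) = -27/4000 rad
Load 3 — triangular load w₀=13 kN/m (0→w₀ over full span):
  θ_3 = -w₀(2x(L-x)(L-2x)(x+2L)+x²(L-x)²)/(120LEI) = -13·(2·(3/2)·(6-(3/2))·(6-2·(3/2))·((3/2)+2·6)+(3/2)²·(6-(3/2))²)/(120·6·1000) = -13689/1280000 rad
Superposition: θ = Σ θ_i = -46089/1280000 rad ≈ -0.036007 rad

θ(3/2) = -46089/1280000 rad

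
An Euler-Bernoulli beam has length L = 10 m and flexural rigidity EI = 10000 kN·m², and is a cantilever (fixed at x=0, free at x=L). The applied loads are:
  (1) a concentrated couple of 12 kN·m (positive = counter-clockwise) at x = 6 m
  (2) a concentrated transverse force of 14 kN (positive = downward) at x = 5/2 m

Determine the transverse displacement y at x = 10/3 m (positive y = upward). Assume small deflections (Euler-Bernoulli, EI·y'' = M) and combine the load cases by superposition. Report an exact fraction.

Load 1 — applied couple M₀=12 kN·m at a=6 m (b=L-a=4):
  y_1 = M₀x²/(2EI)  [x≤a] = 12·(10/3)²/(2·10000) = 1/150 m
Load 2 — point force P=14 kN at a=5/2 m (b=L-a=15/2):
  y_2 = -Pa²(3x-a)/(6EI)  [x>a] = -14·(5/2)²·(3·(10/3)-(5/2))/(6·10000) = -7/640 m
Superposition: y = Σ y_i = -41/9600 m ≈ -0.004271 m

y(10/3) = -41/9600 m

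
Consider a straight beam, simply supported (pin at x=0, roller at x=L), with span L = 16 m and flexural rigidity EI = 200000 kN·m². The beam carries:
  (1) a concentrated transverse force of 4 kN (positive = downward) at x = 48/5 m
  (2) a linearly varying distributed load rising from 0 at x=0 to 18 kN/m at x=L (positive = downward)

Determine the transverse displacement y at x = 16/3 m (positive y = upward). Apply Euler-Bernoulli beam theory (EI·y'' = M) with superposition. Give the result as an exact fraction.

y(16/3) = -355328/10546875 m

Load 1 — point force P=4 kN at a=48/5 m (b=L-a=32/5):
  y_1 = -Pbx(L²-b²-x²)/(6LEI)  [x≤a] = -4·(32/5)·(16/3)·(16²-(32/5)²-(16/3)²)/(6·16·200000) = -41984/31640625 m
Load 2 — triangular load w₀=18 kN/m (0→w₀ over full span):
  y_2 = -w₀x(7L⁴-10L²x²+3x⁴)/(360LEI) = -18·(16/3)·(7·16⁴-10·16²·(16/3)²+3·(16/3)⁴)/(360·16·200000) = -8192/253125 m
Superposition: y = Σ y_i = -355328/10546875 m ≈ -0.033690 m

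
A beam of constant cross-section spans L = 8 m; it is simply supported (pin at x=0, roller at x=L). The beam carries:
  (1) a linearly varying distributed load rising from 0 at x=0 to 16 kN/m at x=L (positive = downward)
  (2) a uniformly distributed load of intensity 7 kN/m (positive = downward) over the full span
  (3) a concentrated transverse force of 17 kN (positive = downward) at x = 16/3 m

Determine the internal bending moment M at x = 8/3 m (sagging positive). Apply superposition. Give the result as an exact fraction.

Load 1 — triangular load w₀=16 kN/m (0→w₀ over full span):
  M_1 = w₀Lx/6 - w₀x³/(6L) = 16·8·(8/3)/6 - 16·(8/3)³/(6·8) = 4096/81 kN·m
Load 2 — uniform load w=7 kN/m over full span:
  M_2 = wx(L-x)/2 = 7·(8/3)·(8-(8/3))/2 = 448/9 kN·m
Load 3 — point force P=17 kN at a=16/3 m (b=L-a=8/3):
  M_3 = Pbx/L  [x≤a] = 17·(8/3)·(8/3)/8 = 136/9 kN·m
Superposition: M = Σ M_i = 9352/81 kN·m ≈ 115.456790 kN·m

M(8/3) = 9352/81 kN·m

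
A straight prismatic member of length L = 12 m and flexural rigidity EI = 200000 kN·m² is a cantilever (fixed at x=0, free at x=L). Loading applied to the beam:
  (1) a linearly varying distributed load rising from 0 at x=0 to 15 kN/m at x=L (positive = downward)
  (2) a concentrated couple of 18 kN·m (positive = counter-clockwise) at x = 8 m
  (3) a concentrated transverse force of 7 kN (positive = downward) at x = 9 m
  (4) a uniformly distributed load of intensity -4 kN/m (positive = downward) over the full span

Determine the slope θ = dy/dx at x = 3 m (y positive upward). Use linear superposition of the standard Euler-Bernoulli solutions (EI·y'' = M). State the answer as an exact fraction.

θ(3) = -7659/1280000 rad

Load 1 — triangular load w₀=15 kN/m (0→w₀ over full span):
  θ_1 = (w₀Lx²/4-w₀L²x/3-w₀x⁴/(24L))/EI = (15·12·3²/4-15·12²·3/3-15·3⁴/(24·12))/200000 = -11259/1280000 rad
Load 2 — applied couple M₀=18 kN·m at a=8 m (b=L-a=4):
  θ_2 = M₀x/EI  [x≤a] = 18·3/200000 = 27/100000 rad
Load 3 — point force P=7 kN at a=9 m (b=L-a=3):
  θ_3 = -Px(2a-x)/(2EI)  [x≤a] = -7·3·(2·9-3)/(2·200000) = -63/80000 rad
Load 4 — uniform load w=-4 kN/m over full span:
  θ_4 = -wx(x²-3Lx+3L²)/(6EI) = -(-4)·3·(3²-3·12·3+3·12²)/(6·200000) = 333/100000 rad
Superposition: θ = Σ θ_i = -7659/1280000 rad ≈ -0.005984 rad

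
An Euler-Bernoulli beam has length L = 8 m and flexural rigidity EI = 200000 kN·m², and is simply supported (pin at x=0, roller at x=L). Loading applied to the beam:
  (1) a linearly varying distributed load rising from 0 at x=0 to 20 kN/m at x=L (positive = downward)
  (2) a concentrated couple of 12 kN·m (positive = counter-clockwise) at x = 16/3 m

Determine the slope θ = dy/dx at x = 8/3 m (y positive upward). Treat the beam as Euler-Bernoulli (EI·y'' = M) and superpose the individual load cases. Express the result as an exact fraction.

θ(8/3) = -349/607500 rad

Load 1 — triangular load w₀=20 kN/m (0→w₀ over full span):
  θ_1 = -w₀(7L⁴-30L²x²+15x⁴)/(360LEI) = -20·(7·8⁴-30·8²·(8/3)²+15·(8/3)⁴)/(360·8·200000) = -416/759375 rad
Load 2 — applied couple M₀=12 kN·m at a=16/3 m (b=L-a=8/3):
  θ_2 = (M₀x²/(2L)+C₁)/EI  [x≤a] with C₁=M₀(3b²-L²)/(6L)=-32/3 = (12·(8/3)²/(2·8)+(-32/3))/200000 = -1/37500 rad
Superposition: θ = Σ θ_i = -349/607500 rad ≈ -0.000574 rad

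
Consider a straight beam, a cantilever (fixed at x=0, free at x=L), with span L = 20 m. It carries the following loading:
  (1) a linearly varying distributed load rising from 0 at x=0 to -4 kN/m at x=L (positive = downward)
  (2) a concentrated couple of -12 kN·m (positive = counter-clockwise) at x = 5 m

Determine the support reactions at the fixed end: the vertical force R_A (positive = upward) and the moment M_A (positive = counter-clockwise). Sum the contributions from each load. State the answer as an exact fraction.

Load 1 — triangular load w₀=-4 kN/m (0→w₀ over full span):
  R_A = w₀L/2 = (-4)·20/2 = -40 kN
  M_A = w₀L²/3 = (-4)·20²/3 = -1600/3 kN·m
Load 2 — applied couple M₀=-12 kN·m at a=5 m (b=L-a=15):
  R_A = 0 kN
  M_A = -M₀ = -(-12) = 12 kN·m
Superposition: R_A = -40 kN, M_A = -1564/3 kN·m

R_A = -40 kN, M_A = -1564/3 kN·m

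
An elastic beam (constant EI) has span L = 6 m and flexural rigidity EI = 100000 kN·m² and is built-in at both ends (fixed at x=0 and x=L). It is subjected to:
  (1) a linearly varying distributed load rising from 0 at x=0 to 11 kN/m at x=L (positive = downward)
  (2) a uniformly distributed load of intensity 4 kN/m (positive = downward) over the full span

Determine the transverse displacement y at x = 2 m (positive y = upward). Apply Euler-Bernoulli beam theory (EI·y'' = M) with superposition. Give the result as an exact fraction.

y(2) = -137/562500 m

Load 1 — triangular load w₀=11 kN/m (0→w₀ over full span):
  y_1 = -w₀x²(L-x)²(x+2L)/(120LEI) = -11·2²·(6-2)²·(2+2·6)/(120·6·100000) = -77/562500 m
Load 2 — uniform load w=4 kN/m over full span:
  y_2 = -wx²(L-x)²/(24EI) = -4·2²·(6-2)²/(24·100000) = -1/9375 m
Superposition: y = Σ y_i = -137/562500 m ≈ -0.000244 m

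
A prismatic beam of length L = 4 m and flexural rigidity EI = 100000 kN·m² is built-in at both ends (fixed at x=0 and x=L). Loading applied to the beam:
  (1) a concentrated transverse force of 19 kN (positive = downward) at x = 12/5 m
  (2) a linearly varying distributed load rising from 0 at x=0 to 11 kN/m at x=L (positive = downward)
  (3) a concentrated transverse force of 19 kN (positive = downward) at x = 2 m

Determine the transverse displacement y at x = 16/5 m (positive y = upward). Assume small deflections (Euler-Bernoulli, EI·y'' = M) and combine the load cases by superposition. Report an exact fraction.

Load 1 — point force P=19 kN at a=12/5 m (b=L-a=8/5):
  y_1 = -Pa²(L-x)²(3bL-(3b+a)(L-x))/(6L³EI)  [x>a] = -19·(12/5)²·(4-(16/5))²·(3·(8/5)·4-(3·(8/5)+(12/5))·(4-(16/5)))/(6·4³·100000) = -1197/48828125 m
Load 2 — triangular load w₀=11 kN/m (0→w₀ over full span):
  y_2 = -w₀x²(L-x)²(x+2L)/(120LEI) = -11·(16/5)²·(4-(16/5))²·((16/5)+2·4)/(120·4·100000) = -2464/146484375 m
Load 3 — point force P=19 kN at a=2 m (b=L-a=2):
  y_3 = -Pa²(L-x)²(3bL-(3b+a)(L-x))/(6L³EI)  [x>a] = -19·2²·(4-(16/5))²·(3·2·4-(3·2+2)·(4-(16/5)))/(6·4³·100000) = -209/9375000 m
Superposition: y = Σ y_i = -4971/78125000 m ≈ -0.000064 m

y(16/5) = -4971/78125000 m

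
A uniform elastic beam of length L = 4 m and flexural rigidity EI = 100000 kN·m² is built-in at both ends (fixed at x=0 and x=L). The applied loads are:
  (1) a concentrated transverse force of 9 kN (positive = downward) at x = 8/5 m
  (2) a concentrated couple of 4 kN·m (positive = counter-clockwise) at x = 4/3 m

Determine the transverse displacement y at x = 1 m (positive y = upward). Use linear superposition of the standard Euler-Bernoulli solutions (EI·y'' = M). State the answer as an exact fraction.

y(1) = -629/45000000 m

Load 1 — point force P=9 kN at a=8/5 m (b=L-a=12/5):
  y_1 = -Pb²x²(3aL-(3a+b)x)/(6L³EI)  [x≤a] = -9·(12/5)²·1²·(3·(8/5)·4-(3·(8/5)+(12/5))·1)/(6·4³·100000) = -81/5000000 m
Load 2 — applied couple M₀=4 kN·m at a=4/3 m (b=L-a=8/3):
  y_2 = (R_Ax³/6 - M_Ax²/2)/EI  [x≤a] with R_A=4/3, M_A=0 = ((4/3)·1³/6 - 0·1²/2)/100000 = 1/450000 m
Superposition: y = Σ y_i = -629/45000000 m ≈ -0.000014 m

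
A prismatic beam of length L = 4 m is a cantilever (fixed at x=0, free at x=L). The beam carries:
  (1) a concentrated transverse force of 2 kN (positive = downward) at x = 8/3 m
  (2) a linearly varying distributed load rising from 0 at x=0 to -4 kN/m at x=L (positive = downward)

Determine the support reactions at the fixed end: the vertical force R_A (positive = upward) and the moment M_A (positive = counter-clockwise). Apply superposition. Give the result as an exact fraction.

Load 1 — point force P=2 kN at a=8/3 m (b=L-a=4/3):
  R_A = P = 2 kN
  M_A = Pa = 2·(8/3) = 16/3 kN·m
Load 2 — triangular load w₀=-4 kN/m (0→w₀ over full span):
  R_A = w₀L/2 = (-4)·4/2 = -8 kN
  M_A = w₀L²/3 = (-4)·4²/3 = -64/3 kN·m
Superposition: R_A = -6 kN, M_A = -16 kN·m

R_A = -6 kN, M_A = -16 kN·m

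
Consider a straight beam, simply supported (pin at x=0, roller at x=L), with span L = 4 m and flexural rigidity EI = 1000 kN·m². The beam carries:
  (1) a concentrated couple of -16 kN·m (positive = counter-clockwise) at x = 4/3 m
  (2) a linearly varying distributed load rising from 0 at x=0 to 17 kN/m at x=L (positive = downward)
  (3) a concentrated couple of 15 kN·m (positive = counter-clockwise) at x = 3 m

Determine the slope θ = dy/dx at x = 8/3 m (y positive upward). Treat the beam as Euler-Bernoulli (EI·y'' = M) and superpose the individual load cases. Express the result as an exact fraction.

θ(8/3) = 184193/9720000 rad

Load 1 — applied couple M₀=-16 kN·m at a=4/3 m (b=L-a=8/3):
  θ_1 = (M₀x²/(2L)-M₀(x-a)+C₁)/EI  [x>a] with C₁=M₀(3b²-L²)/(6L)=-32/9 = ((-16)·(8/3)²/(2·4)-(-16)·((8/3)-(4/3))+(-32/9))/1000 = 4/1125 rad
Load 2 — triangular load w₀=17 kN/m (0→w₀ over full span):
  θ_2 = -w₀(7L⁴-30L²x²+15x⁴)/(360LEI) = -17·(7·4⁴-30·4²·(8/3)²+15·(8/3)⁴)/(360·4·1000) = 1547/151875 rad
Load 3 — applied couple M₀=15 kN·m at a=3 m (b=L-a=1):
  θ_3 = (M₀x²/(2L)+C₁)/EI  [x≤a] with C₁=M₀(3b²-L²)/(6L)=-65/8 = (15·(8/3)²/(2·4)+(-65/8))/1000 = 1/192 rad
Superposition: θ = Σ θ_i = 184193/9720000 rad ≈ 0.018950 rad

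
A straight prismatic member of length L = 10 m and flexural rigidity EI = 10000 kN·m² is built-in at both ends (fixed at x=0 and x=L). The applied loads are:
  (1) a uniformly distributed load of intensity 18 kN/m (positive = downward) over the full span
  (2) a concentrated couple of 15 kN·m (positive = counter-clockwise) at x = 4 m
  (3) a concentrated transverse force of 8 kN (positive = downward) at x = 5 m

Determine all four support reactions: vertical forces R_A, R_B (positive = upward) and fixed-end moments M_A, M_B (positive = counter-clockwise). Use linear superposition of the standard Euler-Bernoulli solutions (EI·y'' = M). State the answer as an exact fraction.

Load 1 — uniform load w=18 kN/m over full span:
  R_A = wL/2 = 18·10/2 = 90 kN
  M_A = wL²/12 = 18·10²/12 = 150 kN·m
  R_B = wL/2 = 18·10/2 = 90 kN
  M_B = -wL²/12 = -18·10²/12 = -150 kN·m
Load 2 — applied couple M₀=15 kN·m at a=4 m (b=L-a=6):
  R_A = 6M₀ab/L³ = 6·15·4·6/10³ = 54/25 kN
  M_A = M₀b(2a-b)/L² = 15·6·(2·4-6)/10² = 9/5 kN·m
  R_B = -6M₀ab/L³ = -6·15·4·6/10³ = -54/25 kN
  M_B = M₀a(2b-a)/L² = 15·4·(2·6-4)/10² = 24/5 kN·m
Load 3 — point force P=8 kN at a=5 m (b=L-a=5):
  R_A = Pb²(3a+b)/L³ = 8·5²·(3·5+5)/10³ = 4 kN
  M_A = Pab²/L² = 8·5·5²/10² = 10 kN·m
  R_B = Pa²(a+3b)/L³ = 8·5²·(5+3·5)/10³ = 4 kN
  M_B = -Pa²b/L² = -8·5²·5/10² = -10 kN·m
Superposition: R_A = 2404/25 kN, M_A = 809/5 kN·m, R_B = 2296/25 kN, M_B = -776/5 kN·m

R_A = 2404/25 kN, M_A = 809/5 kN·m, R_B = 2296/25 kN, M_B = -776/5 kN·m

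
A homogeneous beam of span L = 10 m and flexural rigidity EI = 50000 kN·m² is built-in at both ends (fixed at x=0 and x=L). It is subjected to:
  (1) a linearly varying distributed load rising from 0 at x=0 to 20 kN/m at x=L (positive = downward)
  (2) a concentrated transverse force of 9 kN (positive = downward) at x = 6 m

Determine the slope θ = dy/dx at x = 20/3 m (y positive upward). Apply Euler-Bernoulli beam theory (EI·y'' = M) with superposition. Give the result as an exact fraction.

Load 1 — triangular load w₀=20 kN/m (0→w₀ over full span):
  θ_1 = -w₀(2x(L-x)(L-2x)(x+2L)+x²(L-x)²)/(120LEI) = -20·(2·(20/3)·(10-(20/3))·(10-2·(20/3))·((20/3)+2·10)+(20/3)²·(10-(20/3))²)/(120·10·50000) = 7/6075 rad
Load 2 — point force P=9 kN at a=6 m (b=L-a=4):
  θ_2 = Pa²(L-x)(2bL-(3b+a)(L-x))/(2L³EI)  [x>a] = 9·6²·(10-(20/3))·(2·4·10-(3·4+6)·(10-(20/3)))/(2·10³·50000) = 27/125000 rad
Superposition: θ = Σ θ_i = 41561/30375000 rad ≈ 0.001368 rad

θ(20/3) = 41561/30375000 rad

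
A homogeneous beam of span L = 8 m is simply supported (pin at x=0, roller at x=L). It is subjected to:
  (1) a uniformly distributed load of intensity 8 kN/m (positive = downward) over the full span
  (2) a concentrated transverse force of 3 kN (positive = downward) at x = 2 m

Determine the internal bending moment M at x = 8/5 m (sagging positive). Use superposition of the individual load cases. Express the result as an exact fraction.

M(8/5) = 1114/25 kN·m

Load 1 — uniform load w=8 kN/m over full span:
  M_1 = wx(L-x)/2 = 8·(8/5)·(8-(8/5))/2 = 1024/25 kN·m
Load 2 — point force P=3 kN at a=2 m (b=L-a=6):
  M_2 = Pbx/L  [x≤a] = 3·6·(8/5)/8 = 18/5 kN·m
Superposition: M = Σ M_i = 1114/25 kN·m ≈ 44.560000 kN·m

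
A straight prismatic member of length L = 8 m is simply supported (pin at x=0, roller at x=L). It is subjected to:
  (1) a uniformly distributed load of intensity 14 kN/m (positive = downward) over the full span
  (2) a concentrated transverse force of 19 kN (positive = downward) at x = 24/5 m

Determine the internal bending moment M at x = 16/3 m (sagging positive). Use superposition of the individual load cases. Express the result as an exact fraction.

Load 1 — uniform load w=14 kN/m over full span:
  M_1 = wx(L-x)/2 = 14·(16/3)·(8-(16/3))/2 = 896/9 kN·m
Load 2 — point force P=19 kN at a=24/5 m (b=L-a=16/5):
  M_2 = Pa(L-x)/L  [x>a] = 19·(24/5)·(8-(16/3))/8 = 152/5 kN·m
Superposition: M = Σ M_i = 5848/45 kN·m ≈ 129.955556 kN·m

M(16/3) = 5848/45 kN·m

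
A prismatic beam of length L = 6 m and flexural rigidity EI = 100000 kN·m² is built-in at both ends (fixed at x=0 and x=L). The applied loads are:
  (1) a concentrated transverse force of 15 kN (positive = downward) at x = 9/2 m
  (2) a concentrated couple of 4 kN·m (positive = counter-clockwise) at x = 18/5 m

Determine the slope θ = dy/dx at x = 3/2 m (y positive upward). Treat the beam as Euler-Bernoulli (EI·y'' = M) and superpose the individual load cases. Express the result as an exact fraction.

Load 1 — point force P=15 kN at a=9/2 m (b=L-a=3/2):
  θ_1 = -Pb²x(2aL-(3a+b)x)/(2L³EI)  [x≤a] = -15·(3/2)²·(3/2)·(2·(9/2)·6-(3·(9/2)+(3/2))·(3/2))/(2·6³·100000) = -189/5120000 rad
Load 2 — applied couple M₀=4 kN·m at a=18/5 m (b=L-a=12/5):
  θ_2 = (R_Ax²/2 - M_Ax)/EI  [x≤a] with R_A=24/25, M_A=32/25 = ((24/25)·(3/2)²/2 - (32/25)·(3/2))/100000 = -21/2500000 rad
Superposition: θ = Σ θ_i = -29001/640000000 rad ≈ -0.000045 rad

θ(3/2) = -29001/640000000 rad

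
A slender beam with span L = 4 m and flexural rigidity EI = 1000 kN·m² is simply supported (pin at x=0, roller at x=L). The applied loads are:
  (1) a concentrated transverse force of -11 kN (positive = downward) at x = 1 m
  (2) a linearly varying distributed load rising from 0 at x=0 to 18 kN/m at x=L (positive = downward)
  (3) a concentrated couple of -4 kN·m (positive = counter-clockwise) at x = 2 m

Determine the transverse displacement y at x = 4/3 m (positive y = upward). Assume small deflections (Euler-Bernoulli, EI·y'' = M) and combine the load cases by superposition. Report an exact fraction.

Load 1 — point force P=-11 kN at a=1 m (b=L-a=3):
  y_1 = -Pa(L-x)(2Lx-a²-x²)/(6LEI)  [x>a] = -(-11)·1·(4-(4/3))·(2·4·(4/3)-1²-(4/3)²)/(6·4·1000) = 781/81000 m
Load 2 — triangular load w₀=18 kN/m (0→w₀ over full span):
  y_2 = -w₀x(7L⁴-10L²x²+3x⁴)/(360LEI) = -18·(4/3)·(7·4⁴-10·4²·(4/3)²+3·(4/3)⁴)/(360·4·1000) = -256/10125 m
Load 3 — applied couple M₀=-4 kN·m at a=2 m (b=L-a=2):
  y_3 = (M₀x³/(6L)+C₁x)/EI  [x≤a] with C₁=M₀(3b²-L²)/(6L)=2/3 = ((-4)·(4/3)³/(6·4)+(2/3)·(4/3))/1000 = 1/2025 m
Superposition: y = Σ y_i = -409/27000 m ≈ -0.015148 m

y(4/3) = -409/27000 m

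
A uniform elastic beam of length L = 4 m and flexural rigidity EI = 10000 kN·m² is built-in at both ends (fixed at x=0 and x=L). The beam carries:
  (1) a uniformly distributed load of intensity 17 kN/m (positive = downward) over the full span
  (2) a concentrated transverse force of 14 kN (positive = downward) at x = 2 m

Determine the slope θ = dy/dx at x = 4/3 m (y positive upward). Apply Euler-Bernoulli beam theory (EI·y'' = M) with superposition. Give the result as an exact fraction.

Load 1 — uniform load w=17 kN/m over full span:
  θ_1 = -wx(L-x)(L-2x)/(12EI) = -17·(4/3)·(4-(4/3))·(4-2·(4/3))/(12·10000) = -34/50625 rad
Load 2 — point force P=14 kN at a=2 m (b=L-a=2):
  θ_2 = -Pb²x(2aL-(3a+b)x)/(2L³EI)  [x≤a] = -14·2²·(4/3)·(2·2·4-(3·2+2)·(4/3))/(2·4³·10000) = -7/22500 rad
Superposition: θ = Σ θ_i = -199/202500 rad ≈ -0.000983 rad

θ(4/3) = -199/202500 rad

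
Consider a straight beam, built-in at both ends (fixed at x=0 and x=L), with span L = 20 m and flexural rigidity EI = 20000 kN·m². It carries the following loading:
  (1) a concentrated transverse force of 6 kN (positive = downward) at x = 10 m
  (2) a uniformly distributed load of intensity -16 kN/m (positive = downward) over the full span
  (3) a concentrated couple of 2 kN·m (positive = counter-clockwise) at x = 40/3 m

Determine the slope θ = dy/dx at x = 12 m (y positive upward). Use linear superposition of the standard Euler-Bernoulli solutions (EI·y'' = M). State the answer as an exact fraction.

θ(12) = -76/3125 rad

Load 1 — point force P=6 kN at a=10 m (b=L-a=10):
  θ_1 = Pa²(L-x)(2bL-(3b+a)(L-x))/(2L³EI)  [x>a] = 6·10²·(20-12)·(2·10·20-(3·10+10)·(20-12))/(2·20³·20000) = 3/2500 rad
Load 2 — uniform load w=-16 kN/m over full span:
  θ_2 = -wx(L-x)(L-2x)/(12EI) = -(-16)·12·(20-12)·(20-2·12)/(12·20000) = -16/625 rad
Load 3 — applied couple M₀=2 kN·m at a=40/3 m (b=L-a=20/3):
  θ_3 = (R_Ax²/2 - M_Ax)/EI  [x≤a] with R_A=2/15, M_A=2/3 = ((2/15)·12²/2 - (2/3)·12)/20000 = 1/12500 rad
Superposition: θ = Σ θ_i = -76/3125 rad ≈ -0.024320 rad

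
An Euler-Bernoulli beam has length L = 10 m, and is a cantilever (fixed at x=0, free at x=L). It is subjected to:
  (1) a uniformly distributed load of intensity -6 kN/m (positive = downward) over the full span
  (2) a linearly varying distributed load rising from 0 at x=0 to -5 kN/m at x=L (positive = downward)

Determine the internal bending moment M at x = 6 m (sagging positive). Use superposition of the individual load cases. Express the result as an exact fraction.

M(6) = 248/3 kN·m

Load 1 — uniform load w=-6 kN/m over full span:
  M_1 = -w(L-x)²/2 = -(-6)·(10-6)²/2 = 48 kN·m
Load 2 — triangular load w₀=-5 kN/m (0→w₀ over full span):
  M_2 = w₀Lx/2 - w₀L²/3 - w₀x³/(6L) = (-5)·10·6/2 - (-5)·10²/3 - (-5)·6³/(6·10) = 104/3 kN·m
Superposition: M = Σ M_i = 248/3 kN·m ≈ 82.666667 kN·m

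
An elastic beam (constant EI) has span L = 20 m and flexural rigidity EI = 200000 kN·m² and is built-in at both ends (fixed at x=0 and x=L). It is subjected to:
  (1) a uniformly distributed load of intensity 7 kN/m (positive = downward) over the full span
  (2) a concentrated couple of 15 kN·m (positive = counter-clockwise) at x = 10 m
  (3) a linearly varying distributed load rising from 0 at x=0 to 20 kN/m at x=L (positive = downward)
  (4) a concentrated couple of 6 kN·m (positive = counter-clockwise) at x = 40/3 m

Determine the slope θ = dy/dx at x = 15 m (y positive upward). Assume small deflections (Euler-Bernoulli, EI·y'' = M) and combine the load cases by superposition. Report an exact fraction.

θ(15) = 3451/640000 rad

Load 1 — uniform load w=7 kN/m over full span:
  θ_1 = -wx(L-x)(L-2x)/(12EI) = -7·15·(20-15)·(20-2·15)/(12·200000) = 7/3200 rad
Load 2 — applied couple M₀=15 kN·m at a=10 m (b=L-a=10):
  θ_2 = (R_Ax²/2 - M_Ax - M₀(x-a))/EI  [x>a] with R_A=9/8, M_A=15/4 = ((9/8)·15²/2 - (15/4)·15 - 15·(15-10))/200000 = -3/128000 rad
Load 3 — triangular load w₀=20 kN/m (0→w₀ over full span):
  θ_3 = -w₀(2x(L-x)(L-2x)(x+2L)+x²(L-x)²)/(120LEI) = -20·(2·15·(20-15)·(20-2·15)·(15+2·20)+15²·(20-15)²)/(120·20·200000) = 41/12800 rad
Load 4 — applied couple M₀=6 kN·m at a=40/3 m (b=L-a=20/3):
  θ_4 = (R_Ax²/2 - M_Ax - M₀(x-a))/EI  [x>a] with R_A=2/5, M_A=2 = ((2/5)·15²/2 - 2·15 - 6·(15-(40/3)))/200000 = 1/40000 rad
Superposition: θ = Σ θ_i = 3451/640000 rad ≈ 0.005392 rad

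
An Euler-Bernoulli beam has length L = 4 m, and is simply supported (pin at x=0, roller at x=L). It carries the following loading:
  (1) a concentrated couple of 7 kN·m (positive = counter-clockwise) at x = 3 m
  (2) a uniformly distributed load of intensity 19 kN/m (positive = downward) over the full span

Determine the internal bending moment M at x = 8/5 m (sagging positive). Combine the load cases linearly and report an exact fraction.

Load 1 — applied couple M₀=7 kN·m at a=3 m (b=L-a=1):
  M_1 = M₀x/L  [x≤a] = 7·(8/5)/4 = 14/5 kN·m
Load 2 — uniform load w=19 kN/m over full span:
  M_2 = wx(L-x)/2 = 19·(8/5)·(4-(8/5))/2 = 912/25 kN·m
Superposition: M = Σ M_i = 982/25 kN·m ≈ 39.280000 kN·m

M(8/5) = 982/25 kN·m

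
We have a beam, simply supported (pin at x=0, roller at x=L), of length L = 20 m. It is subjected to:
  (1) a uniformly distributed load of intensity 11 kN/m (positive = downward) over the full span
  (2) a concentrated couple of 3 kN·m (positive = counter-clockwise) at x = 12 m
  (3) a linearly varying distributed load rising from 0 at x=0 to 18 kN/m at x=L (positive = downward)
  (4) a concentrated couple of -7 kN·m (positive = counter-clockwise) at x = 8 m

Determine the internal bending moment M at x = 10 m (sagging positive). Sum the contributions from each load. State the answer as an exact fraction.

M(10) = 1005 kN·m

Load 1 — uniform load w=11 kN/m over full span:
  M_1 = wx(L-x)/2 = 11·10·(20-10)/2 = 550 kN·m
Load 2 — applied couple M₀=3 kN·m at a=12 m (b=L-a=8):
  M_2 = M₀x/L  [x≤a] = 3·10/20 = 3/2 kN·m
Load 3 — triangular load w₀=18 kN/m (0→w₀ over full span):
  M_3 = w₀Lx/6 - w₀x³/(6L) = 18·20·10/6 - 18·10³/(6·20) = 450 kN·m
Load 4 — applied couple M₀=-7 kN·m at a=8 m (b=L-a=12):
  M_4 = M₀x/L - M₀  [x>a] = (-7)·10/20 - (-7) = 7/2 kN·m
Superposition: M = Σ M_i = 1005 kN·m ≈ 1005.000000 kN·m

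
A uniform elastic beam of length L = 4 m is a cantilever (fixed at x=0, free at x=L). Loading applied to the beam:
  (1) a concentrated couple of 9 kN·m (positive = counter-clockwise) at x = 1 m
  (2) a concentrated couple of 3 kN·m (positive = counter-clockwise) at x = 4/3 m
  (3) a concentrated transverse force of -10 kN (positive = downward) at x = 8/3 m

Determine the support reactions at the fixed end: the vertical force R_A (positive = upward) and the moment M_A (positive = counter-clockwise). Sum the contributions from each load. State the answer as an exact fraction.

R_A = -10 kN, M_A = -116/3 kN·m

Load 1 — applied couple M₀=9 kN·m at a=1 m (b=L-a=3):
  R_A = 0 kN
  M_A = -M₀ = -9 kN·m
Load 2 — applied couple M₀=3 kN·m at a=4/3 m (b=L-a=8/3):
  R_A = 0 kN
  M_A = -M₀ = -3 kN·m
Load 3 — point force P=-10 kN at a=8/3 m (b=L-a=4/3):
  R_A = P = (-10) = -10 kN
  M_A = Pa = (-10)·(8/3) = -80/3 kN·m
Superposition: R_A = -10 kN, M_A = -116/3 kN·m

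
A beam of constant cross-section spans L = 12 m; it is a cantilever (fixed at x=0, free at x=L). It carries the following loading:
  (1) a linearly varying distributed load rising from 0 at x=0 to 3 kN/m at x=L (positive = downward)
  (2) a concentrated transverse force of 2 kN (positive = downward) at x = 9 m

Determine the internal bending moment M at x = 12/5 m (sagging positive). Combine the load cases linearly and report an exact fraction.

Load 1 — triangular load w₀=3 kN/m (0→w₀ over full span):
  M_1 = w₀Lx/2 - w₀L²/3 - w₀x³/(6L) = 3·12·(12/5)/2 - 3·12²/3 - 3·(12/5)³/(6·12) = -12672/125 kN·m
Load 2 — point force P=2 kN at a=9 m (b=L-a=3):
  M_2 = -P(a-x)  [x≤a] = -2·(9-(12/5)) = -66/5 kN·m
Superposition: M = Σ M_i = -14322/125 kN·m ≈ -114.576000 kN·m

M(12/5) = -14322/125 kN·m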